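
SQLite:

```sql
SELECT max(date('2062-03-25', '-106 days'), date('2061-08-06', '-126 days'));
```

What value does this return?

2061-12-09

date('2062-03-25', '-106 days') → 2061-12-09.
date('2061-08-06', '-126 days') → 2061-04-02.
Later of the two is 2061-12-09.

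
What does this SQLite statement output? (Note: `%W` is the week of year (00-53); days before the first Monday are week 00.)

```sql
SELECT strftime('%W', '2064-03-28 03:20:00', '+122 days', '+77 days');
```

First apply '+122 days', '+77 days': 2064-03-28 03:20:00 → 2064-10-13 03:20:00.
2064-10-13 is a Monday. SQLite's %W counts Mondays since the year started; the result is 41.

41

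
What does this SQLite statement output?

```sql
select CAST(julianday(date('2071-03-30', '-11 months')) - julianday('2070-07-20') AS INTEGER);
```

Adding -11 months to 2071-03-30 gives 2070-04-30.
0 days remain in April 2070 after the 30th (30 − 30).
May 2070: 31 days.
June 2070: 30 days.
Then 20 days into July 2070.
Total: 0 + 31 + 30 + 20 = 81.
The subtraction is earlier − later, so the result is −81 → -81.

-81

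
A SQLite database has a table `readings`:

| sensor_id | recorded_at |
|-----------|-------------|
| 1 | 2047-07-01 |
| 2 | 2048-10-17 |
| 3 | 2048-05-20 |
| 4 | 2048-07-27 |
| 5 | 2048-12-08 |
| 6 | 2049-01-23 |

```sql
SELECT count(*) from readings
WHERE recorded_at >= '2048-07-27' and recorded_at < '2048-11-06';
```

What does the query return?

Rows in [2048-07-27, 2048-11-06): 2048-10-17, 2048-07-27 → 2 rows.

2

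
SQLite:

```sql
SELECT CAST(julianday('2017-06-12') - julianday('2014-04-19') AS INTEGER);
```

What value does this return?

1150

11 days remain in April 2014 after the 19th (30 − 19).
Full months from May 2014 through May 2017 contribute their day counts.
Then 12 days into June 2017.
Total: 11 + 31 + 30 + 31 + 31 + 30 + 31 + 30 + 31 + 31 + 28 + 31 + 30 + 31 + 30 + 31 + 31 + 30 + 31 + 30 + 31 + 31 + 29 + 31 + 30 + 31 + 30 + 31 + 31 + 30 + 31 + 30 + 31 + 31 + 28 + 31 + 30 + 31 + 12 = 1150.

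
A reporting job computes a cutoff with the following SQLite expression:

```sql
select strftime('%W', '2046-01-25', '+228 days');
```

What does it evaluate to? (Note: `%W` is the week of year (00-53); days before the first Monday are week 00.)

37

First apply '+228 days': 2046-01-25 → 2046-09-10.
2046-09-10 is a Monday. SQLite's %W counts Mondays since the year started; the result is 37.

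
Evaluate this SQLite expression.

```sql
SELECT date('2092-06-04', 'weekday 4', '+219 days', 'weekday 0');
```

`weekday 4` advances to the next Thursday; 2092-06-04 is a Wednesday, so it moves forward to 2092-06-05.
Applying '+219 days' to 2092-06-05: counting 219 days forward gives 2093-01-10.
`weekday 0` advances to the next Sunday; 2093-01-10 is a Saturday, so it moves forward to 2093-01-11.

2093-01-11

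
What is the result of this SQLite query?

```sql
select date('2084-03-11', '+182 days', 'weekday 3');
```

2084-09-13

Applying '+182 days' to 2084-03-11: counting 182 days forward gives 2084-09-09.
`weekday 3` advances to the next Wednesday; 2084-09-09 is a Saturday, so it moves forward to 2084-09-13.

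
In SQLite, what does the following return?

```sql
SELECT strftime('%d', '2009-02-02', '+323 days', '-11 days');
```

First apply '+323 days', '-11 days': 2009-02-02 → 2009-12-11.
`%d` extracts the 2-digit day of month: 11.

11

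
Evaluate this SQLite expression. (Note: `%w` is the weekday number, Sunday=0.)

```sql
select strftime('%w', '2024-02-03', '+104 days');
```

First apply '+104 days': 2024-02-03 → 2024-05-17.
2024-05-17 is a Friday; with Sunday=0 that is 5.

5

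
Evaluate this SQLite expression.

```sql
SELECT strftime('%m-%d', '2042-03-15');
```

`%m-%d` extracts the month-day: 03-15.

03-15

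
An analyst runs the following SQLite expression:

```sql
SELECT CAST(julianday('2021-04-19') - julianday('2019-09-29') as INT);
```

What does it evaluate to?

1 day remains in September 2019 after the 29th (30 − 29).
Full months from October 2019 through March 2021 contribute their day counts.
Then 19 days into April 2021.
Total: 1 + 31 + 30 + 31 + 31 + 29 + 31 + 30 + 31 + 30 + 31 + 31 + 30 + 31 + 30 + 31 + 31 + 28 + 31 + 19 = 568.

568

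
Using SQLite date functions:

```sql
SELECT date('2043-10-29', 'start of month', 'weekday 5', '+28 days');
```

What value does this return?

`start of month` rewinds 2043-10-29 to 2043-10-01.
`weekday 5` advances to the next Friday; 2043-10-01 is a Thursday, so it moves forward to 2043-10-02.
Advancing 28 more days within October lands on 2043-10-30.

2043-10-30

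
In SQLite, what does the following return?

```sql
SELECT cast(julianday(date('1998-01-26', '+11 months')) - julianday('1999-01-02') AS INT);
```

Adding +11 months to 1998-01-26 gives 1998-12-26.
5 days remain in December 1998 after the 26th (31 − 26).
Then 2 days into January 1999.
Total: 5 + 2 = 7.
The subtraction is earlier − later, so the result is −7 → -7.

-7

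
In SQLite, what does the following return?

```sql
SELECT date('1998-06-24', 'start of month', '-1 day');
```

1998-05-31

`start of month` rewinds 1998-06-24 to 1998-06-01.
Going back 1 day from 1998-06-01 reaches 1998-05-31 (last day of May, 31 days).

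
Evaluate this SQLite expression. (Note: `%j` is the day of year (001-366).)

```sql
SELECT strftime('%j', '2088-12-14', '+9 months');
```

First apply '+9 months': 2088-12-14 → 2089-09-14.
Day-of-year for 2089-09-14: days since 2089-01-01 inclusive = 257, zero-padded to 257.

257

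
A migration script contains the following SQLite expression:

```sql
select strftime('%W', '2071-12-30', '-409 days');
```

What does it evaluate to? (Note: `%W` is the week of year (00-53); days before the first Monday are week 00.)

45

First apply '-409 days': 2071-12-30 → 2070-11-16.
2070-11-16 is a Sunday. SQLite's %W counts Mondays since the year started; the result is 45.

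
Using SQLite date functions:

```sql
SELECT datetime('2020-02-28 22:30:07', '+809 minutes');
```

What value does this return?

2020-02-29 11:59:07

809 minutes = 13h 29m; +809 minutes from 2020-02-28 22:30:07 is 2020-02-29 11:59:07 (crosses midnight).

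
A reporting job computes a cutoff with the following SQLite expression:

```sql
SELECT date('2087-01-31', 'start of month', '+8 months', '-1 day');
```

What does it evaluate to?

`start of month` rewinds 2087-01-31 to 2087-01-01.
Adding +8 months to 2087-01-01 gives 2087-09-01.
Going back 1 day from 2087-09-01 reaches 2087-08-31 (last day of August, 31 days).

2087-08-31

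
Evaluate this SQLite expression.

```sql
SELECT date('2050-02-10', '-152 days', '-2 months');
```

2049-07-11

Applying '-152 days' to 2050-02-10: counting 152 days back gives 2049-09-11.
Adding -2 months to 2049-09-11 gives 2049-07-11.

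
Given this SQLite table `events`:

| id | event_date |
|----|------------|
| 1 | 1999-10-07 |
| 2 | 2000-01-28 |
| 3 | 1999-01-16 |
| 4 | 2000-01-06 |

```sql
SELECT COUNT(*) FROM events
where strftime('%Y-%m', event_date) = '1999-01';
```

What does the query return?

1

Rows with year-month 1999-01: 1999-01-16 → 1.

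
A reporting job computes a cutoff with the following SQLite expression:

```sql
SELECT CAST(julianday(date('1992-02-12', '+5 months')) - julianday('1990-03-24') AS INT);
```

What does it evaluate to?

Adding +5 months to 1992-02-12 gives 1992-07-12.
7 days remain in March 1990 after the 24th (31 − 24).
Full months from April 1990 through June 1992 contribute their day counts.
Then 12 days into July 1992.
Total: 7 + 30 + 31 + 30 + 31 + 31 + 30 + 31 + 30 + 31 + 31 + 28 + 31 + 30 + 31 + 30 + 31 + 31 + 30 + 31 + 30 + 31 + 31 + 29 + 31 + 30 + 31 + 30 + 12 = 841.

841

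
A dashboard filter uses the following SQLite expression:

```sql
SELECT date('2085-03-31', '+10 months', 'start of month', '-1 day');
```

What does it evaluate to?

Adding +10 months to 2085-03-31 gives 2086-01-31.
`start of month` rewinds 2086-01-31 to 2086-01-01.
Going back 1 day from 2086-01-01 reaches 2085-12-31 (last day of December, 31 days).

2085-12-31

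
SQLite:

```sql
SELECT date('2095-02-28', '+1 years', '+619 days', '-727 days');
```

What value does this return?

2095-11-12

Adding +1 year to 2095-02-28 gives 2096-02-28.
Applying '+619 days' to 2096-02-28: counting 619 days forward gives 2097-11-08.
Applying '-727 days' to 2097-11-08: counting 727 days back gives 2095-11-12.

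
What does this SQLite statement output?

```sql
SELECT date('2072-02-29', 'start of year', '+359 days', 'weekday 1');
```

`start of year` rewinds 2072-02-29 to 2072-01-01.
Applying '+359 days' to 2072-01-01: counting 359 days forward gives 2072-12-25.
`weekday 1` advances to the next Monday; 2072-12-25 is a Sunday, so it moves forward to 2072-12-26.

2072-12-26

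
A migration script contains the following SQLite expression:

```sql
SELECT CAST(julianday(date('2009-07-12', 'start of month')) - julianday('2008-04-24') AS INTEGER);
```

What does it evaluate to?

`start of month` rewinds 2009-07-12 to 2009-07-01.
6 days remain in April 2008 after the 24th (30 − 24).
Full months from May 2008 through June 2009 contribute their day counts.
Then 1 day into July 2009.
Total: 6 + 31 + 30 + 31 + 31 + 30 + 31 + 30 + 31 + 31 + 28 + 31 + 30 + 31 + 30 + 1 = 433.

433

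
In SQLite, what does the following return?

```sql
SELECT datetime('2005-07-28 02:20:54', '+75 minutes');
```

2005-07-28 03:35:54

75 minutes = 1h 15m; +75 minutes from 2005-07-28 02:20:54 is 2005-07-28 03:35:54.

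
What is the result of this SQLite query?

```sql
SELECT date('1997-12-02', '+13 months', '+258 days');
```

Adding +13 months to 1997-12-02 gives 1999-01-02.
Applying '+258 days' to 1999-01-02: counting 258 days forward gives 1999-09-17.

1999-09-17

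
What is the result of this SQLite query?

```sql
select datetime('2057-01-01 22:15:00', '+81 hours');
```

2057-01-05 07:15:00

+81 hours from 2057-01-01 22:15:00 is 2057-01-05 07:15:00 (crosses midnight).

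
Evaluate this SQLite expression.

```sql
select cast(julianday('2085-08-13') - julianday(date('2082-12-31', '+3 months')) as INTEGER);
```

Adding +3 months to 2082-12-31 gives 2083-03-31.
0 days remain in March 2083 after the 31st (31 − 31).
Full months from April 2083 through July 2085 contribute their day counts.
Then 13 days into August 2085.
Total: 0 + 30 + 31 + 30 + 31 + 31 + 30 + 31 + 30 + 31 + 31 + 29 + 31 + 30 + 31 + 30 + 31 + 31 + 30 + 31 + 30 + 31 + 31 + 28 + 31 + 30 + 31 + 30 + 31 + 13 = 866.

866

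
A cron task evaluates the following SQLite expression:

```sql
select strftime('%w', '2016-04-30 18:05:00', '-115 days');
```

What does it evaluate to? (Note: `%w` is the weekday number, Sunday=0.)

First apply '-115 days': 2016-04-30 18:05:00 → 2016-01-06 18:05:00.
2016-01-06 is a Wednesday; with Sunday=0 that is 3.

3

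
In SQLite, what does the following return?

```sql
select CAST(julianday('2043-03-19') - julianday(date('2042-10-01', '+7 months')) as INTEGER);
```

-43

Adding +7 months to 2042-10-01 gives 2043-05-01.
12 days remain in March 2043 after the 19th (31 − 19).
April 2043: 30 days.
Then 1 day into May 2043.
Total: 12 + 30 + 1 = 43.
The subtraction is earlier − later, so the result is −43 → -43.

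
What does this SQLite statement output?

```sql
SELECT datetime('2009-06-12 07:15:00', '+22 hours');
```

2009-06-13 05:15:00

+22 hours from 2009-06-12 07:15:00 is 2009-06-13 05:15:00 (crosses midnight).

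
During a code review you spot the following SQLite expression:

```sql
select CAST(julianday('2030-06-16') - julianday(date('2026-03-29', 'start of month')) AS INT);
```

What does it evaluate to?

1568

`start of month` rewinds 2026-03-29 to 2026-03-01.
30 days remain in March 2026 after the 1st (31 − 1).
Full months from April 2026 through May 2030 contribute their day counts.
Then 16 days into June 2030.
Total: 30 + 30 + 31 + 30 + 31 + 31 + 30 + 31 + 30 + 31 + 31 + 28 + 31 + 30 + 31 + 30 + 31 + 31 + 30 + 31 + 30 + 31 + 31 + 29 + 31 + 30 + 31 + 30 + 31 + 31 + 30 + 31 + 30 + 31 + 31 + 28 + 31 + 30 + 31 + 30 + 31 + 31 + 30 + 31 + 30 + 31 + 31 + 28 + 31 + 30 + 31 + 16 = 1568.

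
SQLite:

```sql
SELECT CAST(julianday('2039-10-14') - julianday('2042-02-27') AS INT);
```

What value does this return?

-867

17 days remain in October 2039 after the 14th (31 − 14).
Full months from November 2039 through January 2042 contribute their day counts.
Then 27 days into February 2042.
Total: 17 + 30 + 31 + 31 + 29 + 31 + 30 + 31 + 30 + 31 + 31 + 30 + 31 + 30 + 31 + 31 + 28 + 31 + 30 + 31 + 30 + 31 + 31 + 30 + 31 + 30 + 31 + 31 + 27 = 867.
The subtraction is earlier − later, so the result is −867 → -867.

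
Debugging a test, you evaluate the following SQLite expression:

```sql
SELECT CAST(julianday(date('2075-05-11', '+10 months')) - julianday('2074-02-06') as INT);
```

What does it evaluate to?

764

Adding +10 months to 2075-05-11 gives 2076-03-11.
22 days remain in February 2074 after the 6th (28 − 6).
Full months from March 2074 through February 2076 contribute their day counts.
Then 11 days into March 2076.
Total: 22 + 31 + 30 + 31 + 30 + 31 + 31 + 30 + 31 + 30 + 31 + 31 + 28 + 31 + 30 + 31 + 30 + 31 + 31 + 30 + 31 + 30 + 31 + 31 + 29 + 11 = 764.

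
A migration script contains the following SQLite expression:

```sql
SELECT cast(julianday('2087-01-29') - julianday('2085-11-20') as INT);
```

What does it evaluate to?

10 days remain in November 2085 after the 20th (30 − 20).
Full months from December 2085 through December 2086 contribute their day counts.
Then 29 days into January 2087.
Total: 10 + 31 + 31 + 28 + 31 + 30 + 31 + 30 + 31 + 31 + 30 + 31 + 30 + 31 + 29 = 435.

435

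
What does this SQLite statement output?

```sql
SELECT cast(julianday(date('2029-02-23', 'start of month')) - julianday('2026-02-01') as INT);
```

1096

`start of month` rewinds 2029-02-23 to 2029-02-01.
27 days remain in February 2026 after the 1st (28 − 1).
Full months from March 2026 through January 2029 contribute their day counts.
Then 1 day into February 2029.
Total: 27 + 31 + 30 + 31 + 30 + 31 + 31 + 30 + 31 + 30 + 31 + 31 + 28 + 31 + 30 + 31 + 30 + 31 + 31 + 30 + 31 + 30 + 31 + 31 + 29 + 31 + 30 + 31 + 30 + 31 + 31 + 30 + 31 + 30 + 31 + 31 + 1 = 1096.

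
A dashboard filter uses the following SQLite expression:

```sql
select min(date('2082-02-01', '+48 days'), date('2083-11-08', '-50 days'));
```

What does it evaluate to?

date('2082-02-01', '+48 days') → 2082-03-21.
date('2083-11-08', '-50 days') → 2083-09-19.
Earlier of the two is 2082-03-21.

2082-03-21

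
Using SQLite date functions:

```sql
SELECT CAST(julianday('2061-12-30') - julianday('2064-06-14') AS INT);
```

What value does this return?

1 day remains in December 2061 after the 30th (31 − 30).
Full months from January 2062 through May 2064 contribute their day counts.
Then 14 days into June 2064.
Total: 1 + 31 + 28 + 31 + 30 + 31 + 30 + 31 + 31 + 30 + 31 + 30 + 31 + 31 + 28 + 31 + 30 + 31 + 30 + 31 + 31 + 30 + 31 + 30 + 31 + 31 + 29 + 31 + 30 + 31 + 14 = 897.
The subtraction is earlier − later, so the result is −897 → -897.

-897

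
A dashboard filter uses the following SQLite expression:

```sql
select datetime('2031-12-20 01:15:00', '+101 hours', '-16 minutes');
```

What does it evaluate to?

+101 hours from 2031-12-20 01:15:00 is 2031-12-24 06:15:00 (crosses midnight).
-16 minutes from 2031-12-24 06:15:00 is 2031-12-24 05:59:00.

2031-12-24 05:59:00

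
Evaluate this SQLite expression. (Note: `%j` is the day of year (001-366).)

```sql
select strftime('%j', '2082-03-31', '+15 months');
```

182

First apply '+15 months': 2082-03-31 → 2083-07-01.
Day-of-year for 2083-07-01: days since 2083-01-01 inclusive = 182, zero-padded to 182.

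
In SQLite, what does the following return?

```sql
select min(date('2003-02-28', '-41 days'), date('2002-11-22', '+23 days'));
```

date('2003-02-28', '-41 days') → 2003-01-18.
date('2002-11-22', '+23 days') → 2002-12-15.
Earlier of the two is 2002-12-15.

2002-12-15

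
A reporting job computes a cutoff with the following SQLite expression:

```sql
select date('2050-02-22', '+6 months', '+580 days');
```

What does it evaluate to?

2052-03-24

Adding +6 months to 2050-02-22 gives 2050-08-22.
Applying '+580 days' to 2050-08-22: counting 580 days forward gives 2052-03-24.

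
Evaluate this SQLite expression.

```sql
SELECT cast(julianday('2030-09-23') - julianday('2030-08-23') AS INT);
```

8 days remain in August 2030 after the 23rd (31 − 23).
Then 23 days into September 2030.
Total: 8 + 23 = 31.

31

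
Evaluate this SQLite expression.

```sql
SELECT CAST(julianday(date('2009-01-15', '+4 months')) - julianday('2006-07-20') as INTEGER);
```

1030

Adding +4 months to 2009-01-15 gives 2009-05-15.
11 days remain in July 2006 after the 20th (31 − 20).
Full months from August 2006 through April 2009 contribute their day counts.
Then 15 days into May 2009.
Total: 11 + 31 + 30 + 31 + 30 + 31 + 31 + 28 + 31 + 30 + 31 + 30 + 31 + 31 + 30 + 31 + 30 + 31 + 31 + 29 + 31 + 30 + 31 + 30 + 31 + 31 + 30 + 31 + 30 + 31 + 31 + 28 + 31 + 30 + 15 = 1030.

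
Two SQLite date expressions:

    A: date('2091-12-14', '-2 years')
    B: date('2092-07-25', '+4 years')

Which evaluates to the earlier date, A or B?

A = 2089-12-14.
B = 2096-07-25.
A is earlier.

A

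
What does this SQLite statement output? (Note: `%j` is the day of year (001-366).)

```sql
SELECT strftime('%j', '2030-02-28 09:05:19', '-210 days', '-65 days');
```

149

First apply '-210 days', '-65 days': 2030-02-28 09:05:19 → 2029-05-29 09:05:19.
Day-of-year for 2029-05-29: days since 2029-01-01 inclusive = 149, zero-padded to 149.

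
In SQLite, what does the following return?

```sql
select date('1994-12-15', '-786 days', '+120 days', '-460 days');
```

Applying '-786 days' to 1994-12-15: counting 786 days back gives 1992-10-20.
Applying '+120 days' to 1992-10-20: counting 120 days forward gives 1993-02-17.
Applying '-460 days' to 1993-02-17: counting 460 days back gives 1991-11-15.

1991-11-15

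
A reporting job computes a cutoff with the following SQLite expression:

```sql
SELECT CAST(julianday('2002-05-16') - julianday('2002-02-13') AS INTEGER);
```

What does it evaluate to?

92

15 days remain in February 2002 after the 13th (28 − 13).
March 2002: 31 days.
April 2002: 30 days.
Then 16 days into May 2002.
Total: 15 + 31 + 30 + 16 = 92.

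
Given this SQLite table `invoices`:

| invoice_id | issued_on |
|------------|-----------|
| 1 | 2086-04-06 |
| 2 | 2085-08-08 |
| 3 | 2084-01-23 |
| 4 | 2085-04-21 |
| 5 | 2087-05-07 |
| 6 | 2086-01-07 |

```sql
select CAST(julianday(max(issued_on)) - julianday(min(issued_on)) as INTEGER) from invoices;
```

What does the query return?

MIN = 2084-01-23, MAX = 2087-05-07.
8 days remain in January 2084 after the 23rd (31 − 23).
Full months from February 2084 through April 2087 contribute their day counts.
Then 7 days into May 2087.
Total: 8 + 29 + 31 + 30 + 31 + 30 + 31 + 31 + 30 + 31 + 30 + 31 + 31 + 28 + 31 + 30 + 31 + 30 + 31 + 31 + 30 + 31 + 30 + 31 + 31 + 28 + 31 + 30 + 31 + 30 + 31 + 31 + 30 + 31 + 30 + 31 + 31 + 28 + 31 + 30 + 7 = 1200.

1200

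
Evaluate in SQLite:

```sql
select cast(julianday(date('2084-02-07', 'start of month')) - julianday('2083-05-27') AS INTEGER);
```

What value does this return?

250

`start of month` rewinds 2084-02-07 to 2084-02-01.
4 days remain in May 2083 after the 27th (31 − 27).
Full months from June 2083 through January 2084 contribute their day counts.
Then 1 day into February 2084.
Total: 4 + 30 + 31 + 31 + 30 + 31 + 30 + 31 + 31 + 1 = 250.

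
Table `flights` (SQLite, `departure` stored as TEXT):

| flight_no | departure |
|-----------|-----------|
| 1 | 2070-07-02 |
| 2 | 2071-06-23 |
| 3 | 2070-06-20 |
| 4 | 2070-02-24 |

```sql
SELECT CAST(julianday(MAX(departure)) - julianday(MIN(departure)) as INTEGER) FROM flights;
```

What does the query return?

MIN = 2070-02-24, MAX = 2071-06-23.
4 days remain in February 2070 after the 24th (28 − 24).
Full months from March 2070 through May 2071 contribute their day counts.
Then 23 days into June 2071.
Total: 4 + 31 + 30 + 31 + 30 + 31 + 31 + 30 + 31 + 30 + 31 + 31 + 28 + 31 + 30 + 31 + 23 = 484.

484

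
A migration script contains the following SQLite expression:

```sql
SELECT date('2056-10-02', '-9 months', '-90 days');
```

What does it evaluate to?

2055-10-04

Adding -9 months to 2056-10-02 gives 2056-01-02.
Applying '-90 days' to 2056-01-02: counting 90 days back gives 2055-10-04.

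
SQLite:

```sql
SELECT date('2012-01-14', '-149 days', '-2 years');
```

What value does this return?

2009-08-18

Applying '-149 days' to 2012-01-14: counting 149 days back gives 2011-08-18.
Adding -2 years to 2011-08-18 gives 2009-08-18.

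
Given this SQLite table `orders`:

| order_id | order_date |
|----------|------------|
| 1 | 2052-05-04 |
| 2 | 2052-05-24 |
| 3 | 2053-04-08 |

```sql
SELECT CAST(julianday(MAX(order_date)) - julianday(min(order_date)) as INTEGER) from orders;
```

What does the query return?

MIN = 2052-05-04, MAX = 2053-04-08.
27 days remain in May 2052 after the 4th (31 − 4).
Full months from June 2052 through March 2053 contribute their day counts.
Then 8 days into April 2053.
Total: 27 + 30 + 31 + 31 + 30 + 31 + 30 + 31 + 31 + 28 + 31 + 8 = 339.

339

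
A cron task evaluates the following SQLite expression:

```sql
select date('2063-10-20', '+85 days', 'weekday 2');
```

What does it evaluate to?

Applying '+85 days' to 2063-10-20: counting 85 days forward gives 2064-01-13.
`weekday 2` advances to the next Tuesday; 2064-01-13 is a Sunday, so it moves forward to 2064-01-15.

2064-01-15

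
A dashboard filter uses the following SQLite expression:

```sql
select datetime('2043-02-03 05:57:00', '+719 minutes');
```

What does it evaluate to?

719 minutes = 11h 59m; +719 minutes from 2043-02-03 05:57:00 is 2043-02-03 17:56:00.

2043-02-03 17:56:00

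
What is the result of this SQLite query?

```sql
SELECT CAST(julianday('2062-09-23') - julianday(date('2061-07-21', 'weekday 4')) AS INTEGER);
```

429

`weekday 4` advances to the next Thursday; 2061-07-21 is already a Thursday, so it stays at 2061-07-21.
10 days remain in July 2061 after the 21st (31 − 21).
Full months from August 2061 through August 2062 contribute their day counts.
Then 23 days into September 2062.
Total: 10 + 31 + 30 + 31 + 30 + 31 + 31 + 28 + 31 + 30 + 31 + 30 + 31 + 31 + 23 = 429.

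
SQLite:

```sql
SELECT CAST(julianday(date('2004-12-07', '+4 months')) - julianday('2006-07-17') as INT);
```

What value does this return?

Adding +4 months to 2004-12-07 gives 2005-04-07.
23 days remain in April 2005 after the 7th (30 − 7).
Full months from May 2005 through June 2006 contribute their day counts.
Then 17 days into July 2006.
Total: 23 + 31 + 30 + 31 + 31 + 30 + 31 + 30 + 31 + 31 + 28 + 31 + 30 + 31 + 30 + 17 = 466.
The subtraction is earlier − later, so the result is −466 → -466.

-466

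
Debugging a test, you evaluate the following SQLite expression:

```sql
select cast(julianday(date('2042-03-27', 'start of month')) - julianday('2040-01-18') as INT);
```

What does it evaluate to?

773

`start of month` rewinds 2042-03-27 to 2042-03-01.
13 days remain in January 2040 after the 18th (31 − 18).
Full months from February 2040 through February 2042 contribute their day counts.
Then 1 day into March 2042.
Total: 13 + 29 + 31 + 30 + 31 + 30 + 31 + 31 + 30 + 31 + 30 + 31 + 31 + 28 + 31 + 30 + 31 + 30 + 31 + 31 + 30 + 31 + 30 + 31 + 31 + 28 + 1 = 773.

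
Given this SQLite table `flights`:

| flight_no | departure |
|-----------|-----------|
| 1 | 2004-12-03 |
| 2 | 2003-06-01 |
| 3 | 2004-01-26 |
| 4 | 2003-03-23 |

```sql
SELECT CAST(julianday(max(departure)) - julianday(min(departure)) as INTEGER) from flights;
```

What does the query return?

MIN = 2003-03-23, MAX = 2004-12-03.
8 days remain in March 2003 after the 23rd (31 − 23).
Full months from April 2003 through November 2004 contribute their day counts.
Then 3 days into December 2004.
Total: 8 + 30 + 31 + 30 + 31 + 31 + 30 + 31 + 30 + 31 + 31 + 29 + 31 + 30 + 31 + 30 + 31 + 31 + 30 + 31 + 30 + 3 = 621.

621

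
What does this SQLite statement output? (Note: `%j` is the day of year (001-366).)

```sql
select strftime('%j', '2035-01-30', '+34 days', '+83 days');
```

147

First apply '+34 days', '+83 days': 2035-01-30 → 2035-05-27.
Day-of-year for 2035-05-27: days since 2035-01-01 inclusive = 147, zero-padded to 147.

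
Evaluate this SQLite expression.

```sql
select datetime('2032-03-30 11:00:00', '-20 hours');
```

2032-03-29 15:00:00

-20 hours from 2032-03-30 11:00:00 is 2032-03-29 15:00:00 (crosses midnight).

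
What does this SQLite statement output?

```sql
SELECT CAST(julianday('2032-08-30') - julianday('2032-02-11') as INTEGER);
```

18 days remain in February 2032 after the 11th (29 − 11).
March 2032: 31 days.
April 2032: 30 days.
May 2032: 31 days.
June 2032: 30 days.
July 2032: 31 days.
Then 30 days into August 2032.
Total: 18 + 31 + 30 + 31 + 30 + 31 + 30 = 201.

201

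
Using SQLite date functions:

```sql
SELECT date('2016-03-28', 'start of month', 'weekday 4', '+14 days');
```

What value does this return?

2016-03-17

`start of month` rewinds 2016-03-28 to 2016-03-01.
`weekday 4` advances to the next Thursday; 2016-03-01 is a Tuesday, so it moves forward to 2016-03-03.
Advancing 14 more days within March lands on 2016-03-17.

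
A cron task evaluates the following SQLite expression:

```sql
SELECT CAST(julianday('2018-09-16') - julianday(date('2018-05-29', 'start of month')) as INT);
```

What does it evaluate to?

138

`start of month` rewinds 2018-05-29 to 2018-05-01.
30 days remain in May 2018 after the 1st (31 − 1).
June 2018: 30 days.
July 2018: 31 days.
August 2018: 31 days.
Then 16 days into September 2018.
Total: 30 + 30 + 31 + 31 + 16 = 138.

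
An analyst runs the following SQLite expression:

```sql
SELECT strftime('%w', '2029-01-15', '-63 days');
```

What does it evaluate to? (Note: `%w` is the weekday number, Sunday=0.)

1

First apply '-63 days': 2029-01-15 → 2028-11-13.
2028-11-13 is a Monday; with Sunday=0 that is 1.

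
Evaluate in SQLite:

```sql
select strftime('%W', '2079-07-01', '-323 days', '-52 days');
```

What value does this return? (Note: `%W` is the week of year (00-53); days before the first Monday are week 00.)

First apply '-323 days', '-52 days': 2079-07-01 → 2078-06-21.
2078-06-21 is a Tuesday. SQLite's %W counts Mondays since the year started; the result is 25.

25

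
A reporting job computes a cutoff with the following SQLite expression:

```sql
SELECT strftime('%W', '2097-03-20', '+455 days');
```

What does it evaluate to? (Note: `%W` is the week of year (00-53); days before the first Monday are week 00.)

First apply '+455 days': 2097-03-20 → 2098-06-18.
2098-06-18 is a Wednesday. SQLite's %W counts Mondays since the year started; the result is 24.

24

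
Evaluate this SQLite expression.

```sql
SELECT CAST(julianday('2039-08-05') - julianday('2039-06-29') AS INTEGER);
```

37

1 day remains in June 2039 after the 29th (30 − 29).
July 2039: 31 days.
Then 5 days into August 2039.
Total: 1 + 31 + 5 = 37.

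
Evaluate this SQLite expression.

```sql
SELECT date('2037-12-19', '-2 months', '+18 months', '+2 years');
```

2041-04-19

Adding -2 months to 2037-12-19 gives 2037-10-19.
Adding +18 months to 2037-10-19 gives 2039-04-19.
Adding +2 years to 2039-04-19 gives 2041-04-19.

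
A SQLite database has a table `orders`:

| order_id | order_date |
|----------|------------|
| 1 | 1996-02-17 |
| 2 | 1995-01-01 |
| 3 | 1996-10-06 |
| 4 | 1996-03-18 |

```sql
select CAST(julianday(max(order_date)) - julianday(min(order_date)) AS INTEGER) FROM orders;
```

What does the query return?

MIN = 1995-01-01, MAX = 1996-10-06.
30 days remain in January 1995 after the 1st (31 − 1).
Full months from February 1995 through September 1996 contribute their day counts.
Then 6 days into October 1996.
Total: 30 + 28 + 31 + 30 + 31 + 30 + 31 + 31 + 30 + 31 + 30 + 31 + 31 + 29 + 31 + 30 + 31 + 30 + 31 + 31 + 30 + 6 = 644.

644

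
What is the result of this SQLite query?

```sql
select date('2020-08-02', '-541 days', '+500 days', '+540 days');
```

2021-12-14

Applying '-541 days' to 2020-08-02: counting 541 days back gives 2019-02-08.
Applying '+500 days' to 2019-02-08: counting 500 days forward gives 2020-06-22.
Applying '+540 days' to 2020-06-22: counting 540 days forward gives 2021-12-14.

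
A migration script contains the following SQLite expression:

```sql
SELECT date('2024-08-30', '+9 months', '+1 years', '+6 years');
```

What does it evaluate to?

2032-05-30

Adding +9 months to 2024-08-30 gives 2025-05-30.
Adding +1 year to 2025-05-30 gives 2026-05-30.
Adding +6 years to 2026-05-30 gives 2032-05-30.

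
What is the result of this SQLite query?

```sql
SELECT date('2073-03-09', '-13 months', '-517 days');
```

2070-09-10

Adding -13 months to 2073-03-09 gives 2072-02-09.
Applying '-517 days' to 2072-02-09: counting 517 days back gives 2070-09-10.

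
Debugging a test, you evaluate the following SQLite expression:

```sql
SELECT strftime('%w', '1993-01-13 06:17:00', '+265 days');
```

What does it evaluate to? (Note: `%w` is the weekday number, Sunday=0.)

First apply '+265 days': 1993-01-13 06:17:00 → 1993-10-05 06:17:00.
1993-10-05 is a Tuesday; with Sunday=0 that is 2.

2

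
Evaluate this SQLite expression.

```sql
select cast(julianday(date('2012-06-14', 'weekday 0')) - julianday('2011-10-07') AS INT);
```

`weekday 0` advances to the next Sunday; 2012-06-14 is a Thursday, so it moves forward to 2012-06-17.
24 days remain in October 2011 after the 7th (31 − 7).
Full months from November 2011 through May 2012 contribute their day counts.
Then 17 days into June 2012.
Total: 24 + 30 + 31 + 31 + 29 + 31 + 30 + 31 + 17 = 254.

254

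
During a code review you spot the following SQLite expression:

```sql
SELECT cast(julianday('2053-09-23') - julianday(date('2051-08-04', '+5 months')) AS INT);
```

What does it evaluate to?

Adding +5 months to 2051-08-04 gives 2052-01-04.
27 days remain in January 2052 after the 4th (31 − 4).
Full months from February 2052 through August 2053 contribute their day counts.
Then 23 days into September 2053.
Total: 27 + 29 + 31 + 30 + 31 + 30 + 31 + 31 + 30 + 31 + 30 + 31 + 31 + 28 + 31 + 30 + 31 + 30 + 31 + 31 + 23 = 628.

628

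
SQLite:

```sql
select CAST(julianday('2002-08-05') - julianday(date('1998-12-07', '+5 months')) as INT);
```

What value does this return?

Adding +5 months to 1998-12-07 gives 1999-05-07.
24 days remain in May 1999 after the 7th (31 − 7).
Full months from June 1999 through July 2002 contribute their day counts.
Then 5 days into August 2002.
Total: 24 + 30 + 31 + 31 + 30 + 31 + 30 + 31 + 31 + 29 + 31 + 30 + 31 + 30 + 31 + 31 + 30 + 31 + 30 + 31 + 31 + 28 + 31 + 30 + 31 + 30 + 31 + 31 + 30 + 31 + 30 + 31 + 31 + 28 + 31 + 30 + 31 + 30 + 31 + 5 = 1186.

1186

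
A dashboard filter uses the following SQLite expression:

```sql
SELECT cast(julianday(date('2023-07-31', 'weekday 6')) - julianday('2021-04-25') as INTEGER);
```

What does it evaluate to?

`weekday 6` advances to the next Saturday; 2023-07-31 is a Monday, so it moves forward to 2023-08-05.
5 days remain in April 2021 after the 25th (30 − 25).
Full months from May 2021 through July 2023 contribute their day counts.
Then 5 days into August 2023.
Total: 5 + 31 + 30 + 31 + 31 + 30 + 31 + 30 + 31 + 31 + 28 + 31 + 30 + 31 + 30 + 31 + 31 + 30 + 31 + 30 + 31 + 31 + 28 + 31 + 30 + 31 + 30 + 31 + 5 = 832.

832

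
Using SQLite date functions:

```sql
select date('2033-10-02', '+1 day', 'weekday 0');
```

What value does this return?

2033-10-09

Advancing 1 more day within October lands on 2033-10-03.
`weekday 0` advances to the next Sunday; 2033-10-03 is a Monday, so it moves forward to 2033-10-09.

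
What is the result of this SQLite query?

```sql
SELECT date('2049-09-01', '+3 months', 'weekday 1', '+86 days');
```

2050-03-02

Adding +3 months to 2049-09-01 gives 2049-12-01.
`weekday 1` advances to the next Monday; 2049-12-01 is a Wednesday, so it moves forward to 2049-12-06.
Applying '+86 days' to 2049-12-06: counting 86 days forward gives 2050-03-02.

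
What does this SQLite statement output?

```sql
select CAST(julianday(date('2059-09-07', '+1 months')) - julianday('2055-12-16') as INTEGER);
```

Adding +1 month to 2059-09-07 gives 2059-10-07.
15 days remain in December 2055 after the 16th (31 − 16).
Full months from January 2056 through September 2059 contribute their day counts.
Then 7 days into October 2059.
Total: 15 + 31 + 29 + 31 + 30 + 31 + 30 + 31 + 31 + 30 + 31 + 30 + 31 + 31 + 28 + 31 + 30 + 31 + 30 + 31 + 31 + 30 + 31 + 30 + 31 + 31 + 28 + 31 + 30 + 31 + 30 + 31 + 31 + 30 + 31 + 30 + 31 + 31 + 28 + 31 + 30 + 31 + 30 + 31 + 31 + 30 + 7 = 1391.

1391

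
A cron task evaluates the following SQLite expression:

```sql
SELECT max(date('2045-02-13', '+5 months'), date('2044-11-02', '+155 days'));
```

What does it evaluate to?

2045-07-13

date('2045-02-13', '+5 months') → 2045-07-13.
date('2044-11-02', '+155 days') → 2045-04-06.
Later of the two is 2045-07-13.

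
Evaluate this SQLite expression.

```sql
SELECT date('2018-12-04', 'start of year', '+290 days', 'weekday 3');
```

2018-10-24

`start of year` rewinds 2018-12-04 to 2018-01-01.
Applying '+290 days' to 2018-01-01: counting 290 days forward gives 2018-10-18.
`weekday 3` advances to the next Wednesday; 2018-10-18 is a Thursday, so it moves forward to 2018-10-24.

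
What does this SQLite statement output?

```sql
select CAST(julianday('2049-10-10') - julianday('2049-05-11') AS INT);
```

152

20 days remain in May 2049 after the 11th (31 − 11).
June 2049: 30 days.
July 2049: 31 days.
August 2049: 31 days.
September 2049: 30 days.
Then 10 days into October 2049.
Total: 20 + 30 + 31 + 31 + 30 + 10 = 152.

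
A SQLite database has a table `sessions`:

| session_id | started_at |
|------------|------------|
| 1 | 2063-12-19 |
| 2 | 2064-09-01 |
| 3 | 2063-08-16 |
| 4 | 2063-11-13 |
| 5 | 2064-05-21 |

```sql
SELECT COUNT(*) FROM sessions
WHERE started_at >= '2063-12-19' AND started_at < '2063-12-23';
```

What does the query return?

Rows in [2063-12-19, 2063-12-23): 2063-12-19 → 1 row.

1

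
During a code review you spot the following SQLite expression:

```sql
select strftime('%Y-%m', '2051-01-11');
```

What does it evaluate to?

2051-01

`%Y-%m` extracts the year-month: 2051-01.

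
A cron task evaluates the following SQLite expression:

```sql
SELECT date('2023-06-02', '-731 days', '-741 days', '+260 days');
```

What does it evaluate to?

2020-02-06

Applying '-731 days' to 2023-06-02: counting 731 days back gives 2021-06-01.
Applying '-741 days' to 2021-06-01: counting 741 days back gives 2019-05-22.
Applying '+260 days' to 2019-05-22: counting 260 days forward gives 2020-02-06.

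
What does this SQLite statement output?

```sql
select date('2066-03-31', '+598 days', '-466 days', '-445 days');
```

Applying '+598 days' to 2066-03-31: counting 598 days forward gives 2067-11-19.
Applying '-466 days' to 2067-11-19: counting 466 days back gives 2066-08-10.
Applying '-445 days' to 2066-08-10: counting 445 days back gives 2065-05-22.

2065-05-22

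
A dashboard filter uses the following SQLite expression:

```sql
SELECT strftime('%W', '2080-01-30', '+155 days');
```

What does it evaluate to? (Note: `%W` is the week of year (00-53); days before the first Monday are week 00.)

First apply '+155 days': 2080-01-30 → 2080-07-03.
2080-07-03 is a Wednesday. SQLite's %W counts Mondays since the year started; the result is 27.

27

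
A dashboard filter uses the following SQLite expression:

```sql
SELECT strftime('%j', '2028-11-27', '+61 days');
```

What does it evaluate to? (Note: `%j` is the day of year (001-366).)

First apply '+61 days': 2028-11-27 → 2029-01-27.
Day-of-year for 2029-01-27: days since 2029-01-01 inclusive = 27, zero-padded to 027.

027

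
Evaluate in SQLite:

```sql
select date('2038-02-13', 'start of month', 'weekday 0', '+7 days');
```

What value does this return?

2038-02-14

`start of month` rewinds 2038-02-13 to 2038-02-01.
`weekday 0` advances to the next Sunday; 2038-02-01 is a Monday, so it moves forward to 2038-02-07.
Advancing 7 more days within February lands on 2038-02-14.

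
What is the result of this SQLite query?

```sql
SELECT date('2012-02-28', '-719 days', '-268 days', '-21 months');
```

2007-09-16

Applying '-719 days' to 2012-02-28: counting 719 days back gives 2010-03-11.
Applying '-268 days' to 2010-03-11: counting 268 days back gives 2009-06-16.
Adding -21 months to 2009-06-16 gives 2007-09-16.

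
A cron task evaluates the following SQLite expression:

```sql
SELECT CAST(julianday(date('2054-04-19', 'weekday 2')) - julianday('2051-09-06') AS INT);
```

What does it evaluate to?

`weekday 2` advances to the next Tuesday; 2054-04-19 is a Sunday, so it moves forward to 2054-04-21.
24 days remain in September 2051 after the 6th (30 − 6).
Full months from October 2051 through March 2054 contribute their day counts.
Then 21 days into April 2054.
Total: 24 + 31 + 30 + 31 + 31 + 29 + 31 + 30 + 31 + 30 + 31 + 31 + 30 + 31 + 30 + 31 + 31 + 28 + 31 + 30 + 31 + 30 + 31 + 31 + 30 + 31 + 30 + 31 + 31 + 28 + 31 + 21 = 958.

958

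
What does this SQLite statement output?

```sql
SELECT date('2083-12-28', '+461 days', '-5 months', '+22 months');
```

Applying '+461 days' to 2083-12-28: counting 461 days forward gives 2085-04-02.
Adding -5 months to 2085-04-02 gives 2084-11-02.
Adding +22 months to 2084-11-02 gives 2086-09-02.

2086-09-02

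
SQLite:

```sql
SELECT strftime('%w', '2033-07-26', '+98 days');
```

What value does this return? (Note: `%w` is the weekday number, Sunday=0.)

2

First apply '+98 days': 2033-07-26 → 2033-11-01.
2033-11-01 is a Tuesday; with Sunday=0 that is 2.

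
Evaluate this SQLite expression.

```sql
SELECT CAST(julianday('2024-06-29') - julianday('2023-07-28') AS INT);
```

3 days remain in July 2023 after the 28th (31 − 28).
Full months from August 2023 through May 2024 contribute their day counts.
Then 29 days into June 2024.
Total: 3 + 31 + 30 + 31 + 30 + 31 + 31 + 29 + 31 + 30 + 31 + 29 = 337.

337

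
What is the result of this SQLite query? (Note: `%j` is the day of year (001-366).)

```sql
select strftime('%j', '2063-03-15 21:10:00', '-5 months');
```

288

First apply '-5 months': 2063-03-15 21:10:00 → 2062-10-15 21:10:00.
Day-of-year for 2062-10-15: days since 2062-01-01 inclusive = 288, zero-padded to 288.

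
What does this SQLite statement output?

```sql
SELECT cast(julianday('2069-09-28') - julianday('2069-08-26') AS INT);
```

5 days remain in August 2069 after the 26th (31 − 26).
Then 28 days into September 2069.
Total: 5 + 28 = 33.

33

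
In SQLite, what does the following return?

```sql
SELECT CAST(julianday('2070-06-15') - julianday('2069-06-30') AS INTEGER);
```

350

0 days remain in June 2069 after the 30th (30 − 30).
Full months from July 2069 through May 2070 contribute their day counts.
Then 15 days into June 2070.
Total: 0 + 31 + 31 + 30 + 31 + 30 + 31 + 31 + 28 + 31 + 30 + 31 + 15 = 350.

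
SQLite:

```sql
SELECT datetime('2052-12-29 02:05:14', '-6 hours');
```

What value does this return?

-6 hours from 2052-12-29 02:05:14 is 2052-12-28 20:05:14 (crosses midnight).

2052-12-28 20:05:14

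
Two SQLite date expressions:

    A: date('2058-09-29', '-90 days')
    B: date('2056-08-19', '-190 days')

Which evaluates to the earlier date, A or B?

A = 2058-07-01.
B = 2056-02-11.
B is earlier.

B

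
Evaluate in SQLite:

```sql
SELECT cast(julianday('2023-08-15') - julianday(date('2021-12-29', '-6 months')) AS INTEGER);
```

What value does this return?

777

Adding -6 months to 2021-12-29 gives 2021-06-29.
1 day remains in June 2021 after the 29th (30 − 29).
Full months from July 2021 through July 2023 contribute their day counts.
Then 15 days into August 2023.
Total: 1 + 31 + 31 + 30 + 31 + 30 + 31 + 31 + 28 + 31 + 30 + 31 + 30 + 31 + 31 + 30 + 31 + 30 + 31 + 31 + 28 + 31 + 30 + 31 + 30 + 31 + 15 = 777.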